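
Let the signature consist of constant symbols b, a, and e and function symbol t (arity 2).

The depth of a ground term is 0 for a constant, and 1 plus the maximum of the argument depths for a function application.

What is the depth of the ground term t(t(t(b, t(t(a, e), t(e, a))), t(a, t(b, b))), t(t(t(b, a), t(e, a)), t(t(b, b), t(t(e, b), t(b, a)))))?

depth(t(a, e)) = 1 + max(0, 0) = 1
depth(t(e, a)) = 1 + max(0, 0) = 1
depth(t(t(a, e), t(e, a))) = 1 + max(1, 1) = 2
depth(t(b, t(t(a, e), t(e, a)))) = 1 + max(0, 2) = 3
depth(t(b, b)) = 1 + max(0, 0) = 1
depth(t(a, t(b, b))) = 1 + max(0, 1) = 2
depth(t(t(b, t(t(a, e), t(e, a))), t(a, t(b, b)))) = 1 + max(3, 2) = 4
depth(t(b, a)) = 1 + max(0, 0) = 1
depth(t(t(b, a), t(e, a))) = 1 + max(1, 1) = 2
depth(t(e, b)) = 1 + max(0, 0) = 1
depth(t(t(e, b), t(b, a))) = 1 + max(1, 1) = 2
depth(t(t(b, b), t(t(e, b), t(b, a)))) = 1 + max(1, 2) = 3
depth(t(t(t(b, a), t(e, a)), t(t(b, b), t(t(e, b), t(b, a))))) = 1 + max(2, 3) = 4
depth(t(t(t(b, t(t(a, e), t(e, a))), t(a, t(b, b))), t(t(t(b, a), t(e, a)), t(t(b, b), t(t(e, b), t(b, a)))))) = 1 + max(4, 4) = 5

5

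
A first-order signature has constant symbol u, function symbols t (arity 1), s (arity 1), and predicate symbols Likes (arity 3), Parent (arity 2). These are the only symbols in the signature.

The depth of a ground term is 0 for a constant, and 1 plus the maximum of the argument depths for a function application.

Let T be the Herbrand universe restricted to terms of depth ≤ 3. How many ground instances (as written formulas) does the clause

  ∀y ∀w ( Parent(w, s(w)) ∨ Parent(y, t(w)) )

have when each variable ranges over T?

Ground terms of depth ≤ 3:
  If N_k denotes the number of depth-≤k ground terms, the 1 constant gives N_0 = 1, and each function symbol of arity r contributes N_{k-1}^r new terms at level k: N_k = 1 + N_{k-1} + N_{k-1}.
  N_0 = 1
  N_1 = 1 + 1 + 1 = 3
  N_2 = 1 + 3 + 3 = 7
  N_3 = 1 + 7 + 7 = 15
So there are 15 ground terms available for substitution.
There are 2 variables to instantiate (y, w), each occurring in at least one literal, so different choices give different ground instances.
Number of ground instances = 15^2 = 225.

225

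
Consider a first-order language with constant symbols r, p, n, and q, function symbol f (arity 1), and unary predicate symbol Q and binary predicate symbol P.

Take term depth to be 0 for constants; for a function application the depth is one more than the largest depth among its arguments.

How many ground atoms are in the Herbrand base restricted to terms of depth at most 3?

272

First count ground terms of depth ≤ 3.
If N_k denotes the number of depth-≤k ground terms, the 4 constants give N_0 = 4, and each function symbol of arity r contributes N_{k-1}^r new terms at level k: N_k = 4 + N_{k-1}.
N_0 = 4
N_1 = 4 + 4 = 8
N_2 = 4 + 8 = 12
N_3 = 4 + 12 = 16
So |H| = 16.
A ground atom is a predicate applied to a tuple of terms from H, so the count is the sum over predicates of |H|^arity:
  Q: 16;  P: 16^2 = 256
Total ground atoms: 16 + 256 = 272.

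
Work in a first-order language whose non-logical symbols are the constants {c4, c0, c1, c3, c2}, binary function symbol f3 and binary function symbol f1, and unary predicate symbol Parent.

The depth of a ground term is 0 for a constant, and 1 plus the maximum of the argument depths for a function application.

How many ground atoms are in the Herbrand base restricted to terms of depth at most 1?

55

First count ground terms of depth ≤ 1.
Count level by level. With function symbols f3/2, f1/2, the terms of depth ≤ k are the 5 constants together with each function applied to depth-≤(k−1) tuples, so N_k = 5 + N_{k-1}^2 + N_{k-1}^2.
N_0 = 5
N_1 = 5 + 5^2 + 5^2 = 55
So |H| = 55.
For each predicate symbol, the number of ground atoms is |H| raised to its arity; summing:
  Parent: 55
Total ground atoms: 55.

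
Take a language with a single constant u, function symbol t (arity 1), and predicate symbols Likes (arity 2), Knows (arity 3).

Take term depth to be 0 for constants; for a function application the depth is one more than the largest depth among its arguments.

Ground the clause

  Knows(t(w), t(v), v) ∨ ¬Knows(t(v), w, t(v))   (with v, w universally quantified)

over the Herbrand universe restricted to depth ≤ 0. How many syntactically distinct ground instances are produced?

1

Ground terms of depth ≤ 0:
  If N_k denotes the number of depth-≤k ground terms, the 1 constant gives N_0 = 1, and each function symbol of arity r contributes N_{k-1}^r new terms at level k: N_k = 1 + N_{k-1}.
  N_0 = 1
So there is exactly 1 ground term available for substitution.
The body mentions every one of the 2 quantified variables; since ground terms form a free algebra, no two substitutions collapse to the same formula.
Number of ground instances = 1^2 = 1.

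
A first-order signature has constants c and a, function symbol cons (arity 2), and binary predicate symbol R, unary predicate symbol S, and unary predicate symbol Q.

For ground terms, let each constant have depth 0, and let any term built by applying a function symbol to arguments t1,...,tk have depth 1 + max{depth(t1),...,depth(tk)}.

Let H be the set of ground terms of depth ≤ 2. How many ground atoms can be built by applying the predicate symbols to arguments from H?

1520

First count ground terms of depth ≤ 2.
Let N_k count ground terms of depth at most k. Each non-constant term of depth ≤ k is some function symbol applied to depth-≤(k−1) arguments, giving N_k = 2 + N_{k-1}^2.
N_0 = 2
N_1 = 2 + 2^2 = 6
N_2 = 2 + 6^2 = 38
So |H| = 38.
Each predicate of arity r yields |H|^r ground atoms (one per choice of an r-tuple from H):
  R: 38^2 = 1444;  S: 38;  Q: 38
Total ground atoms: 1444 + 38 + 38 = 1520.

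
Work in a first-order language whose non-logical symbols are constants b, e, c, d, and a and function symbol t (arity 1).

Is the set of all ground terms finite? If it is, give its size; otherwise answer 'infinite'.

infinite

The signature has at least one function symbol (t, arity 1) and at least one constant (b).
Iterating t gives infinitely many distinct ground terms: b, t(b), t(t(b)), ...
So the Herbrand universe is infinite.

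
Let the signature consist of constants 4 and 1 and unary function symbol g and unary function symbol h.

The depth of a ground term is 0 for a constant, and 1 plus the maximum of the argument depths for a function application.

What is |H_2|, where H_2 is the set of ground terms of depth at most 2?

14

Count level by level. With function symbols g/1, h/1, the terms of depth ≤ k are the 2 constants together with each function applied to depth-≤(k−1) tuples, so N_k = 2 + N_{k-1} + N_{k-1}.
N_0 = 2
N_1 = 2 + 2 + 2 = 6
N_2 = 2 + 6 + 6 = 14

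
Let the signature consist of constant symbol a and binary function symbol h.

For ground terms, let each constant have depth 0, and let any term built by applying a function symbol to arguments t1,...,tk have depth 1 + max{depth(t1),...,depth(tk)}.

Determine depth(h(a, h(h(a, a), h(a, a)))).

3

depth(h(a, a)) = 1 + max(0, 0) = 1
depth(h(h(a, a), h(a, a))) = 1 + max(1, 1) = 2
depth(h(a, h(h(a, a), h(a, a)))) = 1 + max(0, 2) = 3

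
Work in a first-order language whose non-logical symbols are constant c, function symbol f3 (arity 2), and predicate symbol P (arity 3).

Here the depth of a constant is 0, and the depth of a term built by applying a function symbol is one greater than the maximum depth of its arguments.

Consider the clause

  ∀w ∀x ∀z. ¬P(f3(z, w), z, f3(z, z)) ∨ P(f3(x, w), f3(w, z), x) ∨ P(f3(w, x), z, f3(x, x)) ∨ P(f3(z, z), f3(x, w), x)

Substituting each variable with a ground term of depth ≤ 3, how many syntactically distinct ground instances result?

Ground terms of depth ≤ 3:
  If N_k denotes the number of depth-≤k ground terms, the 1 constant gives N_0 = 1, and each function symbol of arity r contributes N_{k-1}^r new terms at level k: N_k = 1 + N_{k-1}^2.
  N_0 = 1
  N_1 = 1 + 1^2 = 2
  N_2 = 1 + 2^2 = 5
  N_3 = 1 + 5^2 = 26
So there are 26 ground terms available for substitution.
There are 3 variables to instantiate (w, x, z), each occurring in at least one literal, so different choices give different ground instances.
Number of ground instances = 26^3 = 17576.

17576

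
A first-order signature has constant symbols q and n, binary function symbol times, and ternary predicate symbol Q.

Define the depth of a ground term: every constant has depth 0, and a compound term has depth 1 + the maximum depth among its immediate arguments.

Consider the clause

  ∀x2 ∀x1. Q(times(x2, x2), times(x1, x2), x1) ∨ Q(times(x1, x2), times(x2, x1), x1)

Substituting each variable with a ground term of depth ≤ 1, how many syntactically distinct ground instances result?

36

Ground terms of depth ≤ 1:
  If N_k denotes the number of depth-≤k ground terms, the 2 constants give N_0 = 2, and each function symbol of arity r contributes N_{k-1}^r new terms at level k: N_k = 2 + N_{k-1}^2.
  N_0 = 2
  N_1 = 2 + 2^2 = 6
  Explicitly: q, n, times(q, q), times(q, n), times(n, q), times(n, n).
So there are 6 ground terms available for substitution.
The clause has 2 distinct variables (x2, x1), each appearing in the body. In the free term algebra distinct substitutions yield syntactically distinct ground instances.
Number of ground instances = 6^2 = 36.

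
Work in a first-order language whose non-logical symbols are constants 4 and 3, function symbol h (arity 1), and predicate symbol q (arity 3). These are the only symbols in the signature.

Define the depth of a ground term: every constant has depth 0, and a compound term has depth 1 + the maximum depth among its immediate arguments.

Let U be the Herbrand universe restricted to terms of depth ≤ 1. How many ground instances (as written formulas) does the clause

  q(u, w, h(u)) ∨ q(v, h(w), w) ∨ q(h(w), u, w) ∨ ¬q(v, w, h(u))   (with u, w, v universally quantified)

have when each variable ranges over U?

64

Ground terms of depth ≤ 1:
  Let N_k count ground terms of depth at most k. Each non-constant term of depth ≤ k is some function symbol applied to depth-≤(k−1) arguments, giving N_k = 2 + N_{k-1}.
  N_0 = 2
  N_1 = 2 + 2 = 4
  Explicitly: 4, 3, h(4), h(3).
So there are 4 ground terms available for substitution.
Each of u, w, v ranges independently over the available ground terms, and distinct assignments produce distinct instances.
Number of ground instances = 4^3 = 64.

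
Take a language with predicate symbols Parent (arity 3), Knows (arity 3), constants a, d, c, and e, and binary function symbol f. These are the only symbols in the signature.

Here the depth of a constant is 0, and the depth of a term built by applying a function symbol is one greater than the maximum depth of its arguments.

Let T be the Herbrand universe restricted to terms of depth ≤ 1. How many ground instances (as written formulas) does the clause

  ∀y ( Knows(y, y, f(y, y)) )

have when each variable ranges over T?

20

Ground terms of depth ≤ 1:
  Let N_k count ground terms of depth at most k. Each non-constant term of depth ≤ k is some function symbol applied to depth-≤(k−1) arguments, giving N_k = 4 + N_{k-1}^2.
  N_0 = 4
  N_1 = 4 + 4^2 = 20
So there are 20 ground terms available for substitution.
There is 1 variable to instantiate (y),  occurring in at least one literal, so different choices give different ground instances.
Number of ground instances = 20.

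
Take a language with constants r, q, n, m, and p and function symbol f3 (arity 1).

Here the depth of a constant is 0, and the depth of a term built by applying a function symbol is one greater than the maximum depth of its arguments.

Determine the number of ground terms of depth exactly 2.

5

If N_k denotes the number of depth-≤k ground terms, the 5 constants give N_0 = 5, and each function symbol of arity r contributes N_{k-1}^r new terms at level k: N_k = 5 + N_{k-1}.
N_0 = 5
N_1 = 5 + 5 = 10
N_2 = 5 + 10 = 15
Terms of depth exactly 2: N_2 − N_1 = 15 − 10 = 5.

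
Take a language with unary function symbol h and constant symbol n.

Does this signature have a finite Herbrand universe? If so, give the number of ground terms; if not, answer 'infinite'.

The signature has at least one function symbol (h, arity 1) and at least one constant (n).
Iterating h gives infinitely many distinct ground terms: n, h(n), h(h(n)), ...
So the Herbrand universe is infinite.

infinite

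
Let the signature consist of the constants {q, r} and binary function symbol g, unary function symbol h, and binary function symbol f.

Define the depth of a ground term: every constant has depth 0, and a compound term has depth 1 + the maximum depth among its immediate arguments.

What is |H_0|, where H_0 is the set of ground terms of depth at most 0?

Count level by level. With function symbols g/2, h/1, f/2, the terms of depth ≤ k are the 2 constants together with each function applied to depth-≤(k−1) tuples, so N_k = 2 + N_{k-1}^2 + N_{k-1} + N_{k-1}^2.
N_0 = 2
Explicitly: q, r.

2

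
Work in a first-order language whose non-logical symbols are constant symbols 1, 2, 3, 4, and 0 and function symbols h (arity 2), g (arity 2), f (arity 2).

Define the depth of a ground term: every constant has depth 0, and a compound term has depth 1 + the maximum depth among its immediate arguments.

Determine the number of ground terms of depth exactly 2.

19125

Write N_k for the number of ground terms of depth ≤ k. A term of depth ≤ k is either a constant or a function symbol applied to arguments of depth ≤ k−1, so N_k = 5 + N_{k-1}^2 + N_{k-1}^2 + N_{k-1}^2.
N_0 = 5
N_1 = 5 + 5^2 + 5^2 + 5^2 = 80
N_2 = 5 + 80^2 + 80^2 + 80^2 = 19205
Terms of depth exactly 2: N_2 − N_1 = 19205 − 80 = 19125.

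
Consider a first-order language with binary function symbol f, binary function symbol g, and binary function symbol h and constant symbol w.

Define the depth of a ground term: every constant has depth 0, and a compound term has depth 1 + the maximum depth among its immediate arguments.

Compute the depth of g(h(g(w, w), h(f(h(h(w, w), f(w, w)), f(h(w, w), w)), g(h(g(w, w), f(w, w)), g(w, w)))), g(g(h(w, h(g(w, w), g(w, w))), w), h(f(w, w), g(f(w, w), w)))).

6

depth(g(w, w)) = 1 + max(0, 0) = 1
depth(h(w, w)) = 1 + max(0, 0) = 1
depth(f(w, w)) = 1 + max(0, 0) = 1
depth(h(h(w, w), f(w, w))) = 1 + max(1, 1) = 2
depth(f(h(w, w), w)) = 1 + max(1, 0) = 2
depth(f(h(h(w, w), f(w, w)), f(h(w, w), w))) = 1 + max(2, 2) = 3
depth(h(g(w, w), f(w, w))) = 1 + max(1, 1) = 2
depth(g(h(g(w, w), f(w, w)), g(w, w))) = 1 + max(2, 1) = 3
depth(h(f(h(h(w, w), f(w, w)), f(h(w, w), w)), g(h(g(w, w), f(w, w)), g(w, w)))) = 1 + max(3, 3) = 4
depth(h(g(w, w), h(f(h(h(w, w), f(w, w)), f(h(w, w), w)), g(h(g(w, w), f(w, w)), g(w, w))))) = 1 + max(1, 4) = 5
depth(h(g(w, w), g(w, w))) = 1 + max(1, 1) = 2
depth(h(w, h(g(w, w), g(w, w)))) = 1 + max(0, 2) = 3
depth(g(h(w, h(g(w, w), g(w, w))), w)) = 1 + max(3, 0) = 4
depth(g(f(w, w), w)) = 1 + max(1, 0) = 2
depth(h(f(w, w), g(f(w, w), w))) = 1 + max(1, 2) = 3
depth(g(g(h(w, h(g(w, w), g(w, w))), w), h(f(w, w), g(f(w, w), w)))) = 1 + max(4, 3) = 5
depth(g(h(g(w, w), h(f(h(h(w, w), f(w, w)), f(h(w, w), w)), g(h(g(w, w), f(w, w)), g(w, w)))), g(g(h(w, h(g(w, w), g(w, w))), w), h(f(w, w), g(f(w, w), w))))) = 1 + max(5, 5) = 6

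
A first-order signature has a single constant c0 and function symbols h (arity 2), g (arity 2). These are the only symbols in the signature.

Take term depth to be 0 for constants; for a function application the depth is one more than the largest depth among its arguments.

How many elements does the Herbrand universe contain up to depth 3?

723

If N_k denotes the number of depth-≤k ground terms, the 1 constant gives N_0 = 1, and each function symbol of arity r contributes N_{k-1}^r new terms at level k: N_k = 1 + N_{k-1}^2 + N_{k-1}^2.
N_0 = 1
N_1 = 1 + 1^2 + 1^2 = 3
N_2 = 1 + 3^2 + 3^2 = 19
N_3 = 1 + 19^2 + 19^2 = 723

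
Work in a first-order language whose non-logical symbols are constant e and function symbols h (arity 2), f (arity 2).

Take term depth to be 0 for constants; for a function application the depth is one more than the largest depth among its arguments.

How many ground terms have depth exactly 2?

16

Write N_k for the number of ground terms of depth ≤ k. A term of depth ≤ k is either a constant or a function symbol applied to arguments of depth ≤ k−1, so N_k = 1 + N_{k-1}^2 + N_{k-1}^2.
N_0 = 1
N_1 = 1 + 1^2 + 1^2 = 3
N_2 = 1 + 3^2 + 3^2 = 19
Terms of depth exactly 2: N_2 − N_1 = 19 − 3 = 16.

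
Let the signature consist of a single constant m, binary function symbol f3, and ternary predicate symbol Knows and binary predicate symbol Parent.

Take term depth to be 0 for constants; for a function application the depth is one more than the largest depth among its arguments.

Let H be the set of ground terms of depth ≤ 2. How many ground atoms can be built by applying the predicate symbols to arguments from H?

150

First count ground terms of depth ≤ 2.
Write N_k for the number of ground terms of depth ≤ k. A term of depth ≤ k is either a constant or a function symbol applied to arguments of depth ≤ k−1, so N_k = 1 + N_{k-1}^2.
N_0 = 1
N_1 = 1 + 1^2 = 2
N_2 = 1 + 2^2 = 5
So |H| = 5.
Ground atoms are formed by filling each argument slot of a predicate with a term from H, so an r-ary predicate gives |H|^r atoms:
  Knows: 5^3 = 125;  Parent: 5^2 = 25
Total ground atoms: 125 + 25 = 150.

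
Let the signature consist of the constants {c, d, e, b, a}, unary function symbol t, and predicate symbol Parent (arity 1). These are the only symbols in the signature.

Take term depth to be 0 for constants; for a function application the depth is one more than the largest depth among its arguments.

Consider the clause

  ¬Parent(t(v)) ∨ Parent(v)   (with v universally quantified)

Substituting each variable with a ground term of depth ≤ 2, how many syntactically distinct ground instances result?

Ground terms of depth ≤ 2:
  Write N_k for the number of ground terms of depth ≤ k. A term of depth ≤ k is either a constant or a function symbol applied to arguments of depth ≤ k−1, so N_k = 5 + N_{k-1}.
  N_0 = 5
  N_1 = 5 + 5 = 10
  N_2 = 5 + 10 = 15
So there are 15 ground terms available for substitution.
The clause has 1 distinct variable (v), which appears in the body. In the free term algebra distinct substitutions yield syntactically distinct ground instances.
Number of ground instances = 15.

15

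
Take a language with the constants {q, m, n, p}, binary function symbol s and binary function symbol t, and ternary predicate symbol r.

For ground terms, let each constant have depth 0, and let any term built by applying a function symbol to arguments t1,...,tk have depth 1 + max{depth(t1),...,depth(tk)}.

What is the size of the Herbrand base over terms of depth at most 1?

First count ground terms of depth ≤ 1.
Let N_k = |{terms of depth ≤ k}|. Then N_0 = 4 and N_k = 4 + N_{k-1}^2 + N_{k-1}^2 for k ≥ 1 (one summand per function symbol, arity giving the exponent).
N_0 = 4
N_1 = 4 + 4^2 + 4^2 = 36
So |H| = 36.
Ground atoms are formed by filling each argument slot of a predicate with a term from H, so an r-ary predicate gives |H|^r atoms:
  r: 36^3 = 46656
Total ground atoms: 46656.

46656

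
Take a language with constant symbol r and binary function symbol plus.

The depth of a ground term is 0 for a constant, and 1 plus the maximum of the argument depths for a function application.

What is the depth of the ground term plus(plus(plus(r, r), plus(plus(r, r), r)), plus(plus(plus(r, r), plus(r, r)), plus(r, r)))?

4

depth(plus(r, r)) = 1 + max(0, 0) = 1
depth(plus(plus(r, r), r)) = 1 + max(1, 0) = 2
depth(plus(plus(r, r), plus(plus(r, r), r))) = 1 + max(1, 2) = 3
depth(plus(plus(r, r), plus(r, r))) = 1 + max(1, 1) = 2
depth(plus(plus(plus(r, r), plus(r, r)), plus(r, r))) = 1 + max(2, 1) = 3
depth(plus(plus(plus(r, r), plus(plus(r, r), r)), plus(plus(plus(r, r), plus(r, r)), plus(r, r)))) = 1 + max(3, 3) = 4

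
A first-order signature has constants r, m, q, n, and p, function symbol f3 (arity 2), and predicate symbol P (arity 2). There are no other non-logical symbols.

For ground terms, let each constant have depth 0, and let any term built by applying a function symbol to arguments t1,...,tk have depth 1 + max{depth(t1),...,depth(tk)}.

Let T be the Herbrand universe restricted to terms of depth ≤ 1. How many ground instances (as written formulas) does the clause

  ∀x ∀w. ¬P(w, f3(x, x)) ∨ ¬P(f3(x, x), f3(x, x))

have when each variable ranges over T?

Ground terms of depth ≤ 1:
  Let N_k count ground terms of depth at most k. Each non-constant term of depth ≤ k is some function symbol applied to depth-≤(k−1) arguments, giving N_k = 5 + N_{k-1}^2.
  N_0 = 5
  N_1 = 5 + 5^2 = 30
So there are 30 ground terms available for substitution.
There are 2 variables to instantiate (x, w), each occurring in at least one literal, so different choices give different ground instances.
Number of ground instances = 30^2 = 900.

900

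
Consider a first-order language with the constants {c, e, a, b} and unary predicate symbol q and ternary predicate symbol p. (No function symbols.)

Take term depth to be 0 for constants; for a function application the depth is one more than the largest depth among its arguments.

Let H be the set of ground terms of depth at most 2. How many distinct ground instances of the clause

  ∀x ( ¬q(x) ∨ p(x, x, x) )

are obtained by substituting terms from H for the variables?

4

Ground terms of depth ≤ 2:
  With no function symbols every ground term is a constant, so there are exactly 4 ground terms at every depth bound.
  N_0 = 4
  N_1 = 4
  N_2 = 4
  Explicitly: c, e, a, b.
So there are 4 ground terms available for substitution.
There is 1 variable to instantiate (x),  occurring in at least one literal, so different choices give different ground instances.
Number of ground instances = 4.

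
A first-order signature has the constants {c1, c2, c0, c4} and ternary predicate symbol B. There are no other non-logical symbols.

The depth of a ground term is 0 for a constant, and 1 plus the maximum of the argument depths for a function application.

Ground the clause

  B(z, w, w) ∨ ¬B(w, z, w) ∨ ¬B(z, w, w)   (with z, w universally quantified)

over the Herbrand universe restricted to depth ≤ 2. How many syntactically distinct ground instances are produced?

16

Ground terms of depth ≤ 2:
  With no function symbols every ground term is a constant, so there are exactly 4 ground terms at every depth bound.
  N_0 = 4
  N_1 = 4
  N_2 = 4
So there are 4 ground terms available for substitution.
The clause has 2 distinct variables (z, w), each appearing in the body. In the free term algebra distinct substitutions yield syntactically distinct ground instances.
Number of ground instances = 4^2 = 16.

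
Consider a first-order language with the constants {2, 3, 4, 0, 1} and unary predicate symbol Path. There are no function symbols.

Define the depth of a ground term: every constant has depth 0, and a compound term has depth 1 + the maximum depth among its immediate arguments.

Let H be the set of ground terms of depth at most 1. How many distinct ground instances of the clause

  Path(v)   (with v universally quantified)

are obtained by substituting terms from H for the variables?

Ground terms of depth ≤ 1:
  With no function symbols every ground term is a constant, so there are exactly 5 ground terms at every depth bound.
  N_0 = 5
  N_1 = 5
  Explicitly: 2, 3, 4, 0, 1.
So there are 5 ground terms available for substitution.
The clause has 1 distinct variable (v), which appears in the body. In the free term algebra distinct substitutions yield syntactically distinct ground instances.
Number of ground instances = 5.

5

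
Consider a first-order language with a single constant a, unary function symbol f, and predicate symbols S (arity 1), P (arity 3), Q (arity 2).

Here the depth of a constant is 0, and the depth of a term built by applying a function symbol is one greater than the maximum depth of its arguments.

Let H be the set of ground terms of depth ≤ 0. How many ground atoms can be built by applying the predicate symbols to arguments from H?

3

First count ground terms of depth ≤ 0.
Let N_k = |{terms of depth ≤ k}|. Then N_0 = 1 and N_k = 1 + N_{k-1} for k ≥ 1 (one summand per function symbol, arity giving the exponent).
N_0 = 1
Explicitly: a.
So |H| = 1.
A ground atom is a predicate applied to a tuple of terms from H, so the count is the sum over predicates of |H|^arity:
  S: 1;  P: 1^3 = 1;  Q: 1^2 = 1
Total ground atoms: 1 + 1 + 1 = 3.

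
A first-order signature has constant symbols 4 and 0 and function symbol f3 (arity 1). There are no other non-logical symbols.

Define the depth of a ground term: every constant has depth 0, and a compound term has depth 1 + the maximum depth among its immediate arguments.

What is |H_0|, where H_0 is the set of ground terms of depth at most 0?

Write N_k for the number of ground terms of depth ≤ k. A term of depth ≤ k is either a constant or a function symbol applied to arguments of depth ≤ k−1, so N_k = 2 + N_{k-1}.
N_0 = 2

2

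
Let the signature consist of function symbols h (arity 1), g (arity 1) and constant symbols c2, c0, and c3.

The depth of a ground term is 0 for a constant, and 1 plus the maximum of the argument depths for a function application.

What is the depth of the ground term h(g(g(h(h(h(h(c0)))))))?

depth(h(c0)) = 1 + depth(c0) = 1 + 0 = 1
depth(h(h(c0))) = 1 + depth(h(c0)) = 1 + 1 = 2
depth(h(h(h(c0)))) = 1 + depth(h(h(c0))) = 1 + 2 = 3
depth(h(h(h(h(c0))))) = 1 + depth(h(h(h(c0)))) = 1 + 3 = 4
depth(g(h(h(h(h(c0)))))) = 1 + depth(h(h(h(h(c0))))) = 1 + 4 = 5
depth(g(g(h(h(h(h(c0))))))) = 1 + depth(g(h(h(h(h(c0)))))) = 1 + 5 = 6
depth(h(g(g(h(h(h(h(c0)))))))) = 1 + depth(g(g(h(h(h(h(c0))))))) = 1 + 6 = 7

7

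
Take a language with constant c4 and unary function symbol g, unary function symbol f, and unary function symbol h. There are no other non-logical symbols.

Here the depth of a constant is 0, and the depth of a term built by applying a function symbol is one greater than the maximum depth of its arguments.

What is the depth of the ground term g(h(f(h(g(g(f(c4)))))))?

depth(f(c4)) = 1 + depth(c4) = 1 + 0 = 1
depth(g(f(c4))) = 1 + depth(f(c4)) = 1 + 1 = 2
depth(g(g(f(c4)))) = 1 + depth(g(f(c4))) = 1 + 2 = 3
depth(h(g(g(f(c4))))) = 1 + depth(g(g(f(c4)))) = 1 + 3 = 4
depth(f(h(g(g(f(c4)))))) = 1 + depth(h(g(g(f(c4))))) = 1 + 4 = 5
depth(h(f(h(g(g(f(c4))))))) = 1 + depth(f(h(g(g(f(c4)))))) = 1 + 5 = 6
depth(g(h(f(h(g(g(f(c4)))))))) = 1 + depth(h(f(h(g(g(f(c4))))))) = 1 + 6 = 7

7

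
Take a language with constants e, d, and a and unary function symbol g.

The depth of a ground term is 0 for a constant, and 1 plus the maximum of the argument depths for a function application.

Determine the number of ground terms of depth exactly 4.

3

Let N_k = |{terms of depth ≤ k}|. Then N_0 = 3 and N_k = 3 + N_{k-1} for k ≥ 1 (one summand per function symbol, arity giving the exponent).
N_0 = 3
N_1 = 3 + 3 = 6
N_2 = 3 + 6 = 9
N_3 = 3 + 9 = 12
N_4 = 3 + 12 = 15
Terms of depth exactly 4: N_4 − N_3 = 15 − 12 = 3.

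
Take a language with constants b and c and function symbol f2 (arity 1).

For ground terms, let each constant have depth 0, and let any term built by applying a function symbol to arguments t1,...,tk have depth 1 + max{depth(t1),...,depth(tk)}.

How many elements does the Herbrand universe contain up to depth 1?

4

Let N_k count ground terms of depth at most k. Each non-constant term of depth ≤ k is some function symbol applied to depth-≤(k−1) arguments, giving N_k = 2 + N_{k-1}.
N_0 = 2
N_1 = 2 + 2 = 4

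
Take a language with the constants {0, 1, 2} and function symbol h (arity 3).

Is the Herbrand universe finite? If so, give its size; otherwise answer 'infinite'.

infinite

The signature has at least one function symbol (h, arity 3) and at least one constant (0).
Iterating h gives infinitely many distinct ground terms: 0, h(0, 0, 0), h(h(0, 0, 0), h(0, 0, 0), h(0, 0, 0)), ...
So the Herbrand universe is infinite.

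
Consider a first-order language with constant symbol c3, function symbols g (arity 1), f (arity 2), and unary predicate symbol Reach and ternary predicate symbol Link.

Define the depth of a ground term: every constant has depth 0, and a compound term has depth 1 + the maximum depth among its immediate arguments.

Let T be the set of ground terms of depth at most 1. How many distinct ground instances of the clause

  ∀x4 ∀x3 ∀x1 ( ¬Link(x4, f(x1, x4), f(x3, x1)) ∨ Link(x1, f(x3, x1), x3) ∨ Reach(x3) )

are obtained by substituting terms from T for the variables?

27

Ground terms of depth ≤ 1:
  Let N_k = |{terms of depth ≤ k}|. Then N_0 = 1 and N_k = 1 + N_{k-1} + N_{k-1}^2 for k ≥ 1 (one summand per function symbol, arity giving the exponent).
  N_0 = 1
  N_1 = 1 + 1 + 1^2 = 3
  Explicitly: c3, g(c3), f(c3, c3).
So there are 3 ground terms available for substitution.
The clause has 3 distinct variables (x4, x3, x1), each appearing in the body. In the free term algebra distinct substitutions yield syntactically distinct ground instances.
Number of ground instances = 3^3 = 27.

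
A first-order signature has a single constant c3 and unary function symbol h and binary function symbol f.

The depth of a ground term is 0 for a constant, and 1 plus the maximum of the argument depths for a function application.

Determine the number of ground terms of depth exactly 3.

170

Count level by level. With function symbols h/1, f/2, the terms of depth ≤ k are the 1 constant together with each function applied to depth-≤(k−1) tuples, so N_k = 1 + N_{k-1} + N_{k-1}^2.
N_0 = 1
N_1 = 1 + 1 + 1^2 = 3
N_2 = 1 + 3 + 3^2 = 13
N_3 = 1 + 13 + 13^2 = 183
Terms of depth exactly 3: N_3 − N_2 = 183 − 13 = 170.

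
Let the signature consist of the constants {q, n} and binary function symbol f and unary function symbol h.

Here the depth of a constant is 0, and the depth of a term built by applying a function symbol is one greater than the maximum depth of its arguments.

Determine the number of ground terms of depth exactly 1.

If N_k denotes the number of depth-≤k ground terms, the 2 constants give N_0 = 2, and each function symbol of arity r contributes N_{k-1}^r new terms at level k: N_k = 2 + N_{k-1}^2 + N_{k-1}.
N_0 = 2
N_1 = 2 + 2^2 + 2 = 8
Terms of depth exactly 1: N_1 − N_0 = 8 − 2 = 6.

6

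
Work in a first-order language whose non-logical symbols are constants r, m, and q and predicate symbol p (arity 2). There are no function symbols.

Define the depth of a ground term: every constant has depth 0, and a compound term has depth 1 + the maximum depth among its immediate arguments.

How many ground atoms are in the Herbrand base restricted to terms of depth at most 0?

First count ground terms of depth ≤ 0.
With no function symbols every ground term is a constant, so there are exactly 3 ground terms at every depth bound.
N_0 = 3
So |H| = 3.
A ground atom is a predicate applied to a tuple of terms from H, so the count is the sum over predicates of |H|^arity:
  p: 3^2 = 9
Total ground atoms: 9.

9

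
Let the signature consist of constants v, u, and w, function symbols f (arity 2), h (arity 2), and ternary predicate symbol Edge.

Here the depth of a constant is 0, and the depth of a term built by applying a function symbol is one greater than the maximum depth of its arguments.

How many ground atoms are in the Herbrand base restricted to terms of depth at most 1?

9261

First count ground terms of depth ≤ 1.
Let N_k = |{terms of depth ≤ k}|. Then N_0 = 3 and N_k = 3 + N_{k-1}^2 + N_{k-1}^2 for k ≥ 1 (one summand per function symbol, arity giving the exponent).
N_0 = 3
N_1 = 3 + 3^2 + 3^2 = 21
So |H| = 21.
For each predicate symbol, the number of ground atoms is |H| raised to its arity; summing:
  Edge: 21^3 = 9261
Total ground atoms: 9261.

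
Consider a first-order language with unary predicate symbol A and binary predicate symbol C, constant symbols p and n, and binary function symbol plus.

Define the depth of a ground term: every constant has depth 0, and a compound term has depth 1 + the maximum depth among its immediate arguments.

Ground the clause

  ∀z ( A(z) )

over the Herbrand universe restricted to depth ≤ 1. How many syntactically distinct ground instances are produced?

6

Ground terms of depth ≤ 1:
  Count level by level. With function symbols plus/2, the terms of depth ≤ k are the 2 constants together with each function applied to depth-≤(k−1) tuples, so N_k = 2 + N_{k-1}^2.
  N_0 = 2
  N_1 = 2 + 2^2 = 6
  Explicitly: p, n, plus(p, p), plus(p, n), plus(n, p), plus(n, n).
So there are 6 ground terms available for substitution.
The variable z ranges independently over the available ground terms, and distinct assignments produce distinct instances.
Number of ground instances = 6.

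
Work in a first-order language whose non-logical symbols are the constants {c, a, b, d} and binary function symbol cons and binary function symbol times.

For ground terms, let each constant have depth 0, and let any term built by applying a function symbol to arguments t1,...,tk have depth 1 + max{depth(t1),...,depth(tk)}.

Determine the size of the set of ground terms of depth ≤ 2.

2596

Count level by level. With function symbols cons/2, times/2, the terms of depth ≤ k are the 4 constants together with each function applied to depth-≤(k−1) tuples, so N_k = 4 + N_{k-1}^2 + N_{k-1}^2.
N_0 = 4
N_1 = 4 + 4^2 + 4^2 = 36
N_2 = 4 + 36^2 + 36^2 = 2596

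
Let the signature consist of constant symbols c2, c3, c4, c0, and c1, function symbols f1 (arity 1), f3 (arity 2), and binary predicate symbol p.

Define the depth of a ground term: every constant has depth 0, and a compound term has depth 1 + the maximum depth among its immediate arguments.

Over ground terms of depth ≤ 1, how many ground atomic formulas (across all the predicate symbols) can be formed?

First count ground terms of depth ≤ 1.
Let N_k = |{terms of depth ≤ k}|. Then N_0 = 5 and N_k = 5 + N_{k-1} + N_{k-1}^2 for k ≥ 1 (one summand per function symbol, arity giving the exponent).
N_0 = 5
N_1 = 5 + 5 + 5^2 = 35
So |H| = 35.
A ground atom is a predicate applied to a tuple of terms from H, so the count is the sum over predicates of |H|^arity:
  p: 35^2 = 1225
Total ground atoms: 1225.

1225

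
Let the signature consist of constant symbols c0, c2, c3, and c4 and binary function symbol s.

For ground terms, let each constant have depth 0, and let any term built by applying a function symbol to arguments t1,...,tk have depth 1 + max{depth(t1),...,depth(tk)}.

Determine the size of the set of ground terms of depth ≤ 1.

20

Count level by level. With function symbols s/2, the terms of depth ≤ k are the 4 constants together with each function applied to depth-≤(k−1) tuples, so N_k = 4 + N_{k-1}^2.
N_0 = 4
N_1 = 4 + 4^2 = 20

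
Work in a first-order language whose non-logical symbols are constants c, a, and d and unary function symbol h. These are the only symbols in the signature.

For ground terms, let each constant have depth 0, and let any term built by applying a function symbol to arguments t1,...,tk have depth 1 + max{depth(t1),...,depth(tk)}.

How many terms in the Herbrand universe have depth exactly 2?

If N_k denotes the number of depth-≤k ground terms, the 3 constants give N_0 = 3, and each function symbol of arity r contributes N_{k-1}^r new terms at level k: N_k = 3 + N_{k-1}.
N_0 = 3
N_1 = 3 + 3 = 6
N_2 = 3 + 6 = 9
Terms of depth exactly 2: N_2 − N_1 = 9 − 6 = 3.

3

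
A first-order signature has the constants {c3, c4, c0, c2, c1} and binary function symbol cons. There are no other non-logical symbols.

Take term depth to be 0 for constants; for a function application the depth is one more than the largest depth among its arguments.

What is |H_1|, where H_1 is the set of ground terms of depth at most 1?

Count level by level. With function symbols cons/2, the terms of depth ≤ k are the 5 constants together with each function applied to depth-≤(k−1) tuples, so N_k = 5 + N_{k-1}^2.
N_0 = 5
N_1 = 5 + 5^2 = 30

30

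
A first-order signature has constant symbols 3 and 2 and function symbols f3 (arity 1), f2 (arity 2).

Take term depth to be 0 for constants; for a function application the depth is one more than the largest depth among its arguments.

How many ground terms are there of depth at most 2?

Count level by level. With function symbols f3/1, f2/2, the terms of depth ≤ k are the 2 constants together with each function applied to depth-≤(k−1) tuples, so N_k = 2 + N_{k-1} + N_{k-1}^2.
N_0 = 2
N_1 = 2 + 2 + 2^2 = 8
N_2 = 2 + 8 + 8^2 = 74

74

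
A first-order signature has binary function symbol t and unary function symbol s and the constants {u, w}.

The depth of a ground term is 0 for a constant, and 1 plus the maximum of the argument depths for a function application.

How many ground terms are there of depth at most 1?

8

Let N_k = |{terms of depth ≤ k}|. Then N_0 = 2 and N_k = 2 + N_{k-1}^2 + N_{k-1} for k ≥ 1 (one summand per function symbol, arity giving the exponent).
N_0 = 2
N_1 = 2 + 2^2 + 2 = 8
Explicitly: u, w, t(u, u), t(u, w), t(w, u), t(w, w), s(u), s(w).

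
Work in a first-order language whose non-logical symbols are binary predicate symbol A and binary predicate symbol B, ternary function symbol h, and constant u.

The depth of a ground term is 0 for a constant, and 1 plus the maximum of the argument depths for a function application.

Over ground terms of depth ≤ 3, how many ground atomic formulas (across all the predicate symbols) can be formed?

First count ground terms of depth ≤ 3.
Let N_k = |{terms of depth ≤ k}|. Then N_0 = 1 and N_k = 1 + N_{k-1}^3 for k ≥ 1 (one summand per function symbol, arity giving the exponent).
N_0 = 1
N_1 = 1 + 1^3 = 2
N_2 = 1 + 2^3 = 9
N_3 = 1 + 9^3 = 730
So |H| = 730.
Ground atoms are formed by filling each argument slot of a predicate with a term from H, so an r-ary predicate gives |H|^r atoms:
  A: 730^2 = 532900;  B: 730^2 = 532900
Total ground atoms: 532900 + 532900 = 1065800.

1065800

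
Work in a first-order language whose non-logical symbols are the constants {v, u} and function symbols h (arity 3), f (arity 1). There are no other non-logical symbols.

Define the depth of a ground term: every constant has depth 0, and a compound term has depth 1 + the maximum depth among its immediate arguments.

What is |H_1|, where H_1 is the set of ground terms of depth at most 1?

If N_k denotes the number of depth-≤k ground terms, the 2 constants give N_0 = 2, and each function symbol of arity r contributes N_{k-1}^r new terms at level k: N_k = 2 + N_{k-1}^3 + N_{k-1}.
N_0 = 2
N_1 = 2 + 2^3 + 2 = 12
Explicitly: v, u, h(v, v, v), h(v, v, u), h(v, u, v), h(v, u, u), h(u, v, v), h(u, v, u), h(u, u, v), h(u, u, u), f(v), f(u).

12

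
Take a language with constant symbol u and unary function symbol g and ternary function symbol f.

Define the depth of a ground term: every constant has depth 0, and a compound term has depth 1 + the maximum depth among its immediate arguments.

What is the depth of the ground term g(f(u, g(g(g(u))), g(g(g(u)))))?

5

depth(g(u)) = 1 + depth(u) = 1 + 0 = 1
depth(g(g(u))) = 1 + depth(g(u)) = 1 + 1 = 2
depth(g(g(g(u)))) = 1 + depth(g(g(u))) = 1 + 2 = 3
depth(f(u, g(g(g(u))), g(g(g(u))))) = 1 + max(0, 3, 3) = 4
depth(g(f(u, g(g(g(u))), g(g(g(u)))))) = 1 + depth(f(u, g(g(g(u))), g(g(g(u))))) = 1 + 4 = 5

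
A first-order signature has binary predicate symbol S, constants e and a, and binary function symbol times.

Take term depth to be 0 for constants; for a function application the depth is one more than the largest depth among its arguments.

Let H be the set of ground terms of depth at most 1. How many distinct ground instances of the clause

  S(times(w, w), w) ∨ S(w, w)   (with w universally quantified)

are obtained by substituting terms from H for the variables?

Ground terms of depth ≤ 1:
  Let N_k count ground terms of depth at most k. Each non-constant term of depth ≤ k is some function symbol applied to depth-≤(k−1) arguments, giving N_k = 2 + N_{k-1}^2.
  N_0 = 2
  N_1 = 2 + 2^2 = 6
  Explicitly: e, a, times(e, e), times(e, a), times(a, e), times(a, a).
So there are 6 ground terms available for substitution.
There is 1 variable to instantiate (w),  occurring in at least one literal, so different choices give different ground instances.
Number of ground instances = 6.

6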